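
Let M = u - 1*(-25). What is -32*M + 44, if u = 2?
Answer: -820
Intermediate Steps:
M = 27 (M = 2 - 1*(-25) = 2 + 25 = 27)
-32*M + 44 = -32*27 + 44 = -864 + 44 = -820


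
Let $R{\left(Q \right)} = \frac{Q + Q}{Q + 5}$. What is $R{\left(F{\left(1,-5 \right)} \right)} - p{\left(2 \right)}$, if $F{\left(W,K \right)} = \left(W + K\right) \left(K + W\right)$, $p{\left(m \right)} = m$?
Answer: $- \frac{10}{21} \approx -0.47619$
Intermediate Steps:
$F{\left(W,K \right)} = \left(K + W\right)^{2}$ ($F{\left(W,K \right)} = \left(K + W\right) \left(K + W\right) = \left(K + W\right)^{2}$)
$R{\left(Q \right)} = \frac{2 Q}{5 + Q}$
$R{\left(F{\left(1,-5 \right)} \right)} - p{\left(2 \right)} = \frac{2 \left(-5 + 1\right)^{2}}{5 + \left(-5 + 1\right)^{2}} - 2 = \frac{2 \left(-4\right)^{2}}{5 + \left(-4\right)^{2}} - 2 = 2 \cdot 16 \frac{1}{5 + 16} - 2 = 2 \cdot 16 \cdot \frac{1}{21} - 2 = \frac{32}{21} - 2 = - \frac{10}{21}$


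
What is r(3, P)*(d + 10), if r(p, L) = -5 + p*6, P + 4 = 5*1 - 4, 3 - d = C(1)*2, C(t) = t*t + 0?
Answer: 143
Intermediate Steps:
C(t) = t**2 (C(t) = t**2 + 0 = t**2)
d = 1 (d = 3 - 1**2*2 = 3 - 2 = 1)
P = -3 (P = -4 + (5*1 - 4) = -4 + (5 - 4) = -4 + 1 = -3)
r(p, L) = -5 + 6*p
r(3, P)*(d + 10) = (-5 + 6*3)*(1 + 10) = (-5 + 18)*11 = 13*11 = 143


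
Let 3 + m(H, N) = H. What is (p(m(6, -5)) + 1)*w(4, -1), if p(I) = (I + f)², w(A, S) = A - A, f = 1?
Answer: 0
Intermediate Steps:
m(H, N) = -3 + H
w(A, S) = 0
p(I) = (1 + I)² (p(I) = (I + 1)² = (1 + I)²)
(p(m(6, -5)) + 1)*w(4, -1) = ((1 + (-3 + 6))² + 1)*0 = ((1 + 3)² + 1)*0 = (4² + 1)*0 = (16 + 1)*0 = 17*0 = 0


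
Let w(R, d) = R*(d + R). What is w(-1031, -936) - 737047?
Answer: 1290930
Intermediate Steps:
w(R, d) = R*(R + d)
w(-1031, -936) - 737047 = -1031*(-1031 - 936) - 737047 = -1031*(-1967) - 737047 = 2027977 - 737047 = 1290930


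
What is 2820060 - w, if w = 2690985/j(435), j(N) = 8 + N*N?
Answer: 48513247545/17203 ≈ 2.8200e+6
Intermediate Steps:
j(N) = 8 + N**2
w = 244635/17203 (w = 2690985/(8 + 435**2) = 2690985/(8 + 189225) = 2690985/189233 = 2690985*(1/189233) = 244635/17203 ≈ 14.220)
2820060 - w = 2820060 - 1*244635/17203 = 2820060 - 244635/17203 = 48513247545/17203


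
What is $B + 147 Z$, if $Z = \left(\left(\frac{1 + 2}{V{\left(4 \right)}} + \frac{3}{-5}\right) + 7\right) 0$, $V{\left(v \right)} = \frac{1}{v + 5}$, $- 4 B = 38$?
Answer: $- \frac{19}{2} \approx -9.5$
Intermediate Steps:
$B = - \frac{19}{2}$ ($B = \left(- \frac{1}{4}\right) 38 = - \frac{19}{2} \approx -9.5$)
$V{\left(v \right)} = \frac{1}{5 + v}$
$Z = 0$ ($Z = \left(\left(\frac{1 + 2}{\frac{1}{5 + 4}} + \frac{3}{-5}\right) + 7\right) 0 = \left(\left(\frac{3}{\frac{1}{9}} + 3 \left(- \frac{1}{5}\right)\right) + 7\right) 0 = \left(\left(3 \frac{1}{\frac{1}{9}} - \frac{3}{5}\right) + 7\right) 0 = \left(\left(3 \cdot 9 - \frac{3}{5}\right) + 7\right) 0 = \left(\left(27 - \frac{3}{5}\right) + 7\right) 0 = \left(\frac{132}{5} + 7\right) 0 = \frac{167}{5} \cdot 0 = 0$)
$B + 147 Z = - \frac{19}{2} + 147 \cdot 0 = - \frac{19}{2} + 0 = - \frac{19}{2}$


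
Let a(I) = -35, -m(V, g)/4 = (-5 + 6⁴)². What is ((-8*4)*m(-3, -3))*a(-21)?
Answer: -7466730880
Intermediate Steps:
m(V, g) = -6666724 (m(V, g) = -4*(-5 + 6⁴)² = -4*(-5 + 1296)² = -4*1291² = -4*1666681 = -6666724)
((-8*4)*m(-3, -3))*a(-21) = (-8*4*(-6666724))*(-35) = -32*(-6666724)*(-35) = 213335168*(-35) = -7466730880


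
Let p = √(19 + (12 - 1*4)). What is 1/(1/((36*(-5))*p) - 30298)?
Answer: -26504690400/803039109739199 + 540*√3/803039109739199 ≈ -3.3005e-5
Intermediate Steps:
p = 3*√3 (p = √(19 + (12 - 4)) = √(19 + 8) = √27 = 3*√3 ≈ 5.1962)
1/(1/((36*(-5))*p) - 30298) = 1/(1/((36*(-5))*(3*√3)) - 30298) = 1/(1/(-540*√3) - 30298) = 1/(-√3/1620 - 30298) = 1/(-30298 - √3/1620)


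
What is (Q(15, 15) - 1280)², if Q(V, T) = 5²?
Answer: 1575025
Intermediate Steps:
Q(V, T) = 25
(Q(15, 15) - 1280)² = (25 - 1280)² = (-1255)² = 1575025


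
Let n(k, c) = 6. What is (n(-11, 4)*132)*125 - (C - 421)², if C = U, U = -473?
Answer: -700236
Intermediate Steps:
C = -473
(n(-11, 4)*132)*125 - (C - 421)² = (6*132)*125 - (-473 - 421)² = 792*125 - 1*(-894)² = 99000 - 1*799236 = 99000 - 799236 = -700236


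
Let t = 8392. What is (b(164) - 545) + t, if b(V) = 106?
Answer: 7953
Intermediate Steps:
(b(164) - 545) + t = (106 - 545) + 8392 = -439 + 8392 = 7953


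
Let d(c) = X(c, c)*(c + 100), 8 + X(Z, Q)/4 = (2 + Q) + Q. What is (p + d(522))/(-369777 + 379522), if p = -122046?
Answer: 2460498/9745 ≈ 252.49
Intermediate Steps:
X(Z, Q) = -24 + 8*Q (X(Z, Q) = -32 + 4*((2 + Q) + Q) = -32 + 4*(2 + 2*Q) = -32 + (8 + 8*Q) = -24 + 8*Q)
d(c) = (-24 + 8*c)*(100 + c) (d(c) = (-24 + 8*c)*(c + 100) = (-24 + 8*c)*(100 + c))
(p + d(522))/(-369777 + 379522) = (-122046 + 8*(-3 + 522)*(100 + 522))/(-369777 + 379522) = (-122046 + 8*519*622)/9745 = (-122046 + 2582544)*(1/9745) = 2460498*(1/9745) = 2460498/9745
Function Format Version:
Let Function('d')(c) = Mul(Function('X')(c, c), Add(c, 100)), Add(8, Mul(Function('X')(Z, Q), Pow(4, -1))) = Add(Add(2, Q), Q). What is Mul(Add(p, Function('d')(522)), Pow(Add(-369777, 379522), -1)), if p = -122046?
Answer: Rational(2460498, 9745) ≈ 252.49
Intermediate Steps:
Function('X')(Z, Q) = Add(-24, Mul(8, Q)) (Function('X')(Z, Q) = Add(-32, Mul(4, Add(Add(2, Q), Q))) = Add(-32, Mul(4, Add(2, Mul(2, Q)))) = Add(-32, Add(8, Mul(8, Q))) = Add(-24, Mul(8, Q)))
Function('d')(c) = Mul(Add(-24, Mul(8, c)), Add(100, c)) (Function('d')(c) = Mul(Add(-24, Mul(8, c)), Add(c, 100)) = Mul(Add(-24, Mul(8, c)), Add(100, c)))
Mul(Add(p, Function('d')(522)), Pow(Add(-369777, 379522), -1)) = Mul(Add(-122046, Mul(8, Add(-3, 522), Add(100, 522))), Pow(Add(-369777, 379522), -1)) = Mul(Add(-122046, Mul(8, 519, 622)), Pow(9745, -1)) = Mul(Add(-122046, 2582544), Rational(1, 9745)) = Mul(2460498, Rational(1, 9745)) = Rational(2460498, 9745)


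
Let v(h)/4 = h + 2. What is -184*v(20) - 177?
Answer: -16369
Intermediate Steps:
v(h) = 8 + 4*h (v(h) = 4*(h + 2) = 4*(2 + h) = 8 + 4*h)
-184*v(20) - 177 = -184*(8 + 4*20) - 177 = -184*(8 + 80) - 177 = -184*88 - 177 = -16192 - 177 = -16369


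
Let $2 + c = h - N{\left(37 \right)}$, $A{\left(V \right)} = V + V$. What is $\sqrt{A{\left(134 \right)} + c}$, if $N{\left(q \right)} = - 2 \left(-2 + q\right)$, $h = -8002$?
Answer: $i \sqrt{7666} \approx 87.556 i$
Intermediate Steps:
$A{\left(V \right)} = 2 V$
$N{\left(q \right)} = 4 - 2 q$
$c = -7934$ ($c = -2 - \left(8006 - 74\right) = -2 - 7932 = -7934$)
$\sqrt{A{\left(134 \right)} + c} = \sqrt{2 \cdot 134 - 7934} = \sqrt{268 - 7934} = \sqrt{-7666} = i \sqrt{7666}$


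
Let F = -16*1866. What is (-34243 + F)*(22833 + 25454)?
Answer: -3095148413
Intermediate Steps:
F = -29856
(-34243 + F)*(22833 + 25454) = (-34243 - 29856)*(22833 + 25454) = -64099*48287 = -3095148413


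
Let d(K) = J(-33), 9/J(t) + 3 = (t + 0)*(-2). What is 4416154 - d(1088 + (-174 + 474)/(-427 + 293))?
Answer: 30913077/7 ≈ 4.4162e+6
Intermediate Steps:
J(t) = 9/(-3 - 2*t) (J(t) = 9/(-3 + (t + 0)*(-2)) = 9/(-3 + t*(-2)) = 9/(-3 - 2*t))
d(K) = ⅐ (d(K) = -9/(3 + 2*(-33)) = -9/(3 - 66) = -9/(-63) = -9*(-1/63) = ⅐)
4416154 - d(1088 + (-174 + 474)/(-427 + 293)) = 4416154 - 1*⅐ = 4416154 - ⅐ = 30913077/7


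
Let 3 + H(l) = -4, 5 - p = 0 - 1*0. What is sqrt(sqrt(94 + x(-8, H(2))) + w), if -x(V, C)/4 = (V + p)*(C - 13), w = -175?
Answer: sqrt(-175 + I*sqrt(146)) ≈ 0.45642 + 13.237*I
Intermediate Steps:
p = 5 (p = 5 - (0 - 1*0) = 5 - (0 + 0) = 5 - 1*0 = 5 + 0 = 5)
H(l) = -7 (H(l) = -3 - 4 = -7)
x(V, C) = -4*(-13 + C)*(5 + V) (x(V, C) = -4*(V + 5)*(C - 13) = -4*(5 + V)*(-13 + C) = -4*(-13 + C)*(5 + V))
sqrt(sqrt(94 + x(-8, H(2))) + w) = sqrt(sqrt(94 + (260 - 20*(-7) + 52*(-8) - 4*(-7)*(-8))) - 175) = sqrt(sqrt(94 + (260 + 140 - 416 - 224)) - 175) = sqrt(sqrt(94 - 240) - 175) = sqrt(sqrt(-146) - 175) = sqrt(I*sqrt(146) - 175) = sqrt(-175 + I*sqrt(146))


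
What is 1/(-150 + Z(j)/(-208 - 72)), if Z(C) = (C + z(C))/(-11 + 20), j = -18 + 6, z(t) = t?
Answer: -105/15749 ≈ -0.0066671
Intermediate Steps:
j = -12
Z(C) = 2*C/9 (Z(C) = (C + C)/(-11 + 20) = (2*C)/9 = (2*C)*(⅑) = 2*C/9)
1/(-150 + Z(j)/(-208 - 72)) = 1/(-150 + ((2/9)*(-12))/(-208 - 72)) = 1/(-150 - 8/3/(-280)) = 1/(-150 - 1/280*(-8/3)) = 1/(-150 + 1/105) = 1/(-15749/105) = -105/15749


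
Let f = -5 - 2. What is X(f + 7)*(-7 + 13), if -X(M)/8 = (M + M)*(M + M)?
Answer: 0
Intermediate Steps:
f = -7
X(M) = -32*M**2 (X(M) = -8*(M + M)*(M + M) = -8*2*M*2*M = -32*M**2)
X(f + 7)*(-7 + 13) = (-32*(-7 + 7)**2)*(-7 + 13) = -32*0**2*6 = -32*0*6 = 0*6 = 0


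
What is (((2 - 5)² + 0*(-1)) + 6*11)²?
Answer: 5625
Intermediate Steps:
(((2 - 5)² + 0*(-1)) + 6*11)² = (((-3)² + 0) + 66)² = ((9 + 0) + 66)² = (9 + 66)² = 75² = 5625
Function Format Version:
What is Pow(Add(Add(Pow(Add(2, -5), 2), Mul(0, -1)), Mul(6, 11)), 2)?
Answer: 5625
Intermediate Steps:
Pow(Add(Add(Pow(Add(2, -5), 2), Mul(0, -1)), Mul(6, 11)), 2) = Pow(Add(Add(Pow(-3, 2), 0), 66), 2) = Pow(Add(Add(9, 0), 66), 2) = Pow(Add(9, 66), 2) = Pow(75, 2) = 5625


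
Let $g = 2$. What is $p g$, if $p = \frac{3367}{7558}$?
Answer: $\frac{3367}{3779} \approx 0.89098$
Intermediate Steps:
$p = \frac{3367}{7558}$ ($p = 3367 \cdot \frac{1}{7558} = \frac{3367}{7558} \approx 0.44549$)
$p g = \frac{3367}{7558} \cdot 2 = \frac{3367}{3779}$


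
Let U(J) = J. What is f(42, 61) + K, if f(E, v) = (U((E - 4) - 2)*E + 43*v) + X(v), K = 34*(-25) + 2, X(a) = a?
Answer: 3348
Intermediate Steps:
K = -848 (K = -850 + 2 = -848)
f(E, v) = 44*v + E*(-6 + E) (f(E, v) = (((E - 4) - 2)*E + 43*v) + v = (((-4 + E) - 2)*E + 43*v) + v = ((-6 + E)*E + 43*v) + v = (E*(-6 + E) + 43*v) + v = (43*v + E*(-6 + E)) + v = 44*v + E*(-6 + E))
f(42, 61) + K = (44*61 + 42*(-6 + 42)) - 848 = (2684 + 42*36) - 848 = (2684 + 1512) - 848 = 4196 - 848 = 3348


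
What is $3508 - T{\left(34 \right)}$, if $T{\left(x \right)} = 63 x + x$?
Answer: $1332$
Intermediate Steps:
$T{\left(x \right)} = 64 x$
$3508 - T{\left(34 \right)} = 3508 - 64 \cdot 34 = 3508 - 2176 = 1332$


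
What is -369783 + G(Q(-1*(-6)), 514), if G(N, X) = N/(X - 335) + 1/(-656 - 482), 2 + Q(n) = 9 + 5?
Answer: -75325523189/203702 ≈ -3.6978e+5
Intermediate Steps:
Q(n) = 12 (Q(n) = -2 + (9 + 5) = -2 + 14 = 12)
G(N, X) = -1/1138 + N/(-335 + X) (G(N, X) = N/(-335 + X) + 1/(-1138) = N/(-335 + X) - 1/1138 = -1/1138 + N/(-335 + X))
-369783 + G(Q(-1*(-6)), 514) = -369783 + (335 - 1*514 + 1138*12)/(1138*(-335 + 514)) = -369783 + (1/1138)*(335 - 514 + 13656)/179 = -369783 + (1/1138)*(1/179)*13477 = -369783 + 13477/203702 = -75325523189/203702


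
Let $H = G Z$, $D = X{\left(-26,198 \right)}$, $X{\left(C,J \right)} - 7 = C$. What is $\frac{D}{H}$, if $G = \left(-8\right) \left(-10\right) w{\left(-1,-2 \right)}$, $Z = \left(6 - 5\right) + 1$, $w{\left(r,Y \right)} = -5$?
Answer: $\frac{19}{800} \approx 0.02375$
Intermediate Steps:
$X{\left(C,J \right)} = 7 + C$
$D = -19$ ($D = 7 - 26 = -19$)
$Z = 2$ ($Z = 1 + 1 = 2$)
$G = -400$ ($G = \left(-8\right) \left(-10\right) \left(-5\right) = 80 \left(-5\right) = -400$)
$H = -800$ ($H = \left(-400\right) 2 = -800$)
$\frac{D}{H} = - \frac{19}{-800} = \left(-19\right) \left(- \frac{1}{800}\right) = \frac{19}{800}$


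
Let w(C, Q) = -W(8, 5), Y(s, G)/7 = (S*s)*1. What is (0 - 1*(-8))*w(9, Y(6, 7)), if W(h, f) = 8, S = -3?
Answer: -64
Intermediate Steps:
Y(s, G) = -21*s (Y(s, G) = 7*(-3*s*1) = 7*(-3*s) = -21*s)
w(C, Q) = -8 (w(C, Q) = -1*8 = -8)
(0 - 1*(-8))*w(9, Y(6, 7)) = (0 - 1*(-8))*(-8) = (0 + 8)*(-8) = 8*(-8) = -64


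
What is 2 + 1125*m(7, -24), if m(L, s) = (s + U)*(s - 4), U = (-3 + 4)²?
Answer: 724502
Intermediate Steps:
U = 1 (U = 1² = 1)
m(L, s) = (1 + s)*(-4 + s) (m(L, s) = (s + 1)*(s - 4) = (1 + s)*(-4 + s))
2 + 1125*m(7, -24) = 2 + 1125*(-4 + (-24)² - 3*(-24)) = 2 + 1125*(-4 + 576 + 72) = 2 + 1125*644 = 2 + 724500 = 724502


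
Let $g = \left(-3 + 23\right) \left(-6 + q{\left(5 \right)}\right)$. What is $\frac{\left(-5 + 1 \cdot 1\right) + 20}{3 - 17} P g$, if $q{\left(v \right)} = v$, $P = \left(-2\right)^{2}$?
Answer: $\frac{640}{7} \approx 91.429$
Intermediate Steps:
$P = 4$
$g = -20$ ($g = \left(-3 + 23\right) \left(-6 + 5\right) = 20 \left(-1\right) = -20$)
$\frac{\left(-5 + 1 \cdot 1\right) + 20}{3 - 17} P g = \frac{\left(-5 + 1 \cdot 1\right) + 20}{3 - 17} \cdot 4 \left(-20\right) = \frac{\left(-5 + 1\right) + 20}{-14} \cdot 4 \left(-20\right) = \left(-4 + 20\right) \left(- \frac{1}{14}\right) 4 \left(-20\right) = 16 \left(- \frac{1}{14}\right) 4 \left(-20\right) = \left(- \frac{8}{7}\right) 4 \left(-20\right) = \left(- \frac{32}{7}\right) \left(-20\right) = \frac{640}{7}$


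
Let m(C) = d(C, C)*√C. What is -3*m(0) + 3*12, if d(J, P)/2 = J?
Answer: 36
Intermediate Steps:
d(J, P) = 2*J
m(C) = 2*C^(3/2) (m(C) = (2*C)*√C = 2*C^(3/2))
-3*m(0) + 3*12 = -6*0^(3/2) + 3*12 = -6*0 + 36 = -3*0 + 36 = 0 + 36 = 36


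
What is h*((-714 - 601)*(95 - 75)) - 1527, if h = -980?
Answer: 25772473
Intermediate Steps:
h*((-714 - 601)*(95 - 75)) - 1527 = -980*(-714 - 601)*(95 - 75) - 1527 = -(-1288700)*20 - 1527 = -980*(-26300) - 1527 = 25774000 - 1527 = 25772473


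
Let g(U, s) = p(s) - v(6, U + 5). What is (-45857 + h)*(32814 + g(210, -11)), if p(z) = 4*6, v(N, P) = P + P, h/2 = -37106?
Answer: -3891196152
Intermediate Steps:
h = -74212 (h = 2*(-37106) = -74212)
v(N, P) = 2*P
p(z) = 24
g(U, s) = 14 - 2*U (g(U, s) = 24 - 2*(U + 5) = 24 - 2*(5 + U) = 24 - (10 + 2*U) = 24 + (-10 - 2*U) = 14 - 2*U)
(-45857 + h)*(32814 + g(210, -11)) = (-45857 - 74212)*(32814 + (14 - 2*210)) = -120069*(32814 + (14 - 420)) = -120069*(32814 - 406) = -120069*32408 = -3891196152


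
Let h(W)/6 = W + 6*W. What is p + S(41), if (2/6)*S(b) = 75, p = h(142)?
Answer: 6189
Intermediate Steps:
h(W) = 42*W (h(W) = 6*(W + 6*W) = 6*(7*W) = 42*W)
p = 5964 (p = 42*142 = 5964)
S(b) = 225 (S(b) = 3*75 = 225)
p + S(41) = 5964 + 225 = 6189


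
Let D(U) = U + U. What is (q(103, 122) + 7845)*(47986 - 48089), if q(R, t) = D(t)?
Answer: -833167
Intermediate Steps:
D(U) = 2*U
q(R, t) = 2*t
(q(103, 122) + 7845)*(47986 - 48089) = (2*122 + 7845)*(47986 - 48089) = (244 + 7845)*(-103) = 8089*(-103) = -833167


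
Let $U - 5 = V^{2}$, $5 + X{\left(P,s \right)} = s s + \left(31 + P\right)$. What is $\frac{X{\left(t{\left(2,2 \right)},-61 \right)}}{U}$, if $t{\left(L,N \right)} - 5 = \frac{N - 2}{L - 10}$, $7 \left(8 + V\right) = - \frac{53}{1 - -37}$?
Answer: $\frac{265476512}{5110541} \approx 51.947$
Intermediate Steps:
$V = - \frac{2181}{266}$ ($V = -8 + \frac{\left(-53\right) \frac{1}{1 - -37}}{7} = -8 + \frac{\left(-53\right) \frac{1}{1 + 37}}{7} = -8 + \frac{\left(-53\right) \frac{1}{38}}{7} = -8 + \frac{1}{7} \left(- \frac{53}{38}\right) = -8 - \frac{53}{266} = - \frac{2181}{266} \approx -8.1992$)
$t{\left(L,N \right)} = 5 + \frac{-2 + N}{-10 + L}$ ($t{\left(L,N \right)} = 5 + \frac{N - 2}{L - 10} = 5 + \frac{-2 + N}{-10 + L}$)
$X{\left(P,s \right)} = 26 + P + s^{2}$ ($X{\left(P,s \right)} = -5 + \left(s s + \left(31 + P\right)\right) = -5 + \left(s^{2} + \left(31 + P\right)\right) = -5 + \left(31 + P + s^{2}\right) = 26 + P + s^{2}$)
$U = \frac{5110541}{70756}$ ($U = 5 + \left(- \frac{2181}{266}\right)^{2} = 5 + \frac{4756761}{70756} = \frac{5110541}{70756} \approx 72.228$)
$\frac{X{\left(t{\left(2,2 \right)},-61 \right)}}{U} = \frac{26 + \frac{-52 + 2 + 5 \cdot 2}{-10 + 2} + \left(-61\right)^{2}}{\frac{5110541}{70756}} = \left(26 + \frac{-52 + 2 + 10}{-8} + 3721\right) \frac{70756}{5110541} = \left(26 - -5 + 3721\right) \frac{70756}{5110541} = \left(26 + 5 + 3721\right) \frac{70756}{5110541} = 3752 \cdot \frac{70756}{5110541} = \frac{265476512}{5110541}$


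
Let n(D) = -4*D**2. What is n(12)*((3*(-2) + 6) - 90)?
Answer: 51840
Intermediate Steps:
n(12)*((3*(-2) + 6) - 90) = (-4*12**2)*((3*(-2) + 6) - 90) = (-4*144)*((-6 + 6) - 90) = -576*(0 - 90) = -576*(-90) = 51840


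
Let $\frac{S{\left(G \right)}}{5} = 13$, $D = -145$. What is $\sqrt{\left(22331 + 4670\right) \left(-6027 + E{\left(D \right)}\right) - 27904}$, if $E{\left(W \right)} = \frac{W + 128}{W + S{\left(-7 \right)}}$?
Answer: $\frac{3 i \sqrt{7233653035}}{20} \approx 12758.0 i$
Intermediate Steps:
$S{\left(G \right)} = 65$ ($S{\left(G \right)} = 5 \cdot 13 = 65$)
$E{\left(W \right)} = \frac{128 + W}{65 + W}$ ($E{\left(W \right)} = \frac{W + 128}{W + 65} = \frac{128 + W}{65 + W}$)
$\sqrt{\left(22331 + 4670\right) \left(-6027 + E{\left(D \right)}\right) - 27904} = \sqrt{\left(22331 + 4670\right) \left(-6027 + \frac{128 - 145}{65 - 145}\right) - 27904} = \sqrt{27001 \left(-6027 + \frac{1}{-80} \left(-17\right)\right) - 27904} = \sqrt{27001 \left(-6027 - - \frac{17}{80}\right) - 27904} = \sqrt{27001 \left(-6027 + \frac{17}{80}\right) - 27904} = \sqrt{27001 \left(- \frac{482143}{80}\right) - 27904} = \sqrt{- \frac{13018343143}{80} - 27904} = \sqrt{- \frac{13020575463}{80}} = \frac{3 i \sqrt{7233653035}}{20}$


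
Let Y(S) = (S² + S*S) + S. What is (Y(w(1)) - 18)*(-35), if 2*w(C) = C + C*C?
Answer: 525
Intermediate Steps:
w(C) = C/2 + C²/2 (w(C) = (C + C*C)/2 = (C + C²)/2 = C/2 + C²/2)
Y(S) = S + 2*S² (Y(S) = (S² + S²) + S = 2*S² + S = S + 2*S²)
(Y(w(1)) - 18)*(-35) = (((½)*1*(1 + 1))*(1 + 2*((½)*1*(1 + 1))) - 18)*(-35) = (((½)*1*2)*(1 + 2*((½)*1*2)) - 18)*(-35) = (1*(1 + 2*1) - 18)*(-35) = (1*(1 + 2) - 18)*(-35) = (1*3 - 18)*(-35) = (3 - 18)*(-35) = -15*(-35) = 525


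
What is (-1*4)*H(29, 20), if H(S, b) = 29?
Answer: -116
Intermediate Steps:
(-1*4)*H(29, 20) = -1*4*29 = -4*29 = -116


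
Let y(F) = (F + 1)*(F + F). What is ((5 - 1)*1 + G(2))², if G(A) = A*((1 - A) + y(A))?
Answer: 676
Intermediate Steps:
y(F) = 2*F*(1 + F) (y(F) = (1 + F)*(2*F) = 2*F*(1 + F))
G(A) = A*(1 - A + 2*A*(1 + A)) (G(A) = A*((1 - A) + 2*A*(1 + A)) = A*(1 - A + 2*A*(1 + A)))
((5 - 1)*1 + G(2))² = ((5 - 1)*1 + 2*(1 + 2 + 2*2²))² = (4*1 + 2*(1 + 2 + 2*4))² = (4 + 2*(1 + 2 + 8))² = (4 + 2*11)² = (4 + 22)² = 26² = 676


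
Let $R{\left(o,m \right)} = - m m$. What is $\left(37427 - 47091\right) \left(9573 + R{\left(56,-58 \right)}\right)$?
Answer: $-60003776$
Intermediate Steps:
$R{\left(o,m \right)} = - m^{2}$
$\left(37427 - 47091\right) \left(9573 + R{\left(56,-58 \right)}\right) = \left(37427 - 47091\right) \left(9573 - \left(-58\right)^{2}\right) = - 9664 \left(9573 - 3364\right) = \left(-9664\right) 6209 = -60003776$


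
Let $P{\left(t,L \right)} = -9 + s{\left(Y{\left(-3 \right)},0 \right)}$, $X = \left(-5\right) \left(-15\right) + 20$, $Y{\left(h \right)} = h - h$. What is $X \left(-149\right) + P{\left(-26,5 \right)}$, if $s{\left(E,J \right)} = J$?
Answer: $-14164$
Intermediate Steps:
$Y{\left(h \right)} = 0$
$X = 95$ ($X = 75 + 20 = 95$)
$P{\left(t,L \right)} = -9$ ($P{\left(t,L \right)} = -9 + 0 = -9$)
$X \left(-149\right) + P{\left(-26,5 \right)} = 95 \left(-149\right) - 9 = -14155 - 9 = -14164$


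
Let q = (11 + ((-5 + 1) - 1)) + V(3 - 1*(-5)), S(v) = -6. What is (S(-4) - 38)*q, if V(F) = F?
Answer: -616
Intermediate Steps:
q = 14 (q = (11 + ((-5 + 1) - 1)) + (3 - 1*(-5)) = (11 + (-4 - 1)) + (3 + 5) = (11 - 5) + 8 = 6 + 8 = 14)
(S(-4) - 38)*q = (-6 - 38)*14 = -44*14 = -616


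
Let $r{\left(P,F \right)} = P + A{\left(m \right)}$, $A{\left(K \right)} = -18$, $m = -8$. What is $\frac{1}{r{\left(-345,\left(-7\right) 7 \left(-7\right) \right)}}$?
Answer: $- \frac{1}{363} \approx -0.0027548$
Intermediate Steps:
$r{\left(P,F \right)} = -18 + P$ ($r{\left(P,F \right)} = P - 18 = -18 + P$)
$\frac{1}{r{\left(-345,\left(-7\right) 7 \left(-7\right) \right)}} = \frac{1}{-18 - 345} = \frac{1}{-363} = - \frac{1}{363}$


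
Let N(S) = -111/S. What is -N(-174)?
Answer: -37/58 ≈ -0.63793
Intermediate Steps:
-N(-174) = -(-111)/(-174) = -(-111)*(-1)/174 = -1*37/58 = -37/58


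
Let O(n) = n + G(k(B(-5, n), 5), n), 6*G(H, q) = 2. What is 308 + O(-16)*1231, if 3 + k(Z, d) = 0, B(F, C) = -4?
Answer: -56933/3 ≈ -18978.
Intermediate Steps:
k(Z, d) = -3 (k(Z, d) = -3 + 0 = -3)
G(H, q) = 1/3 (G(H, q) = (1/6)*2 = 1/3)
O(n) = 1/3 + n (O(n) = n + 1/3 = 1/3 + n)
308 + O(-16)*1231 = 308 + (1/3 - 16)*1231 = 308 - 47/3*1231 = 308 - 57857/3 = -56933/3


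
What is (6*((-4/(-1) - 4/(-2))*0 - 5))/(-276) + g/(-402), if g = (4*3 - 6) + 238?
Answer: -4607/9246 ≈ -0.49827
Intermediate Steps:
g = 244 (g = (12 - 6) + 238 = 6 + 238 = 244)
(6*((-4/(-1) - 4/(-2))*0 - 5))/(-276) + g/(-402) = (6*((-4/(-1) - 4/(-2))*0 - 5))/(-276) + 244/(-402) = (6*((-4*(-1) - 4*(-½))*0 - 5))*(-1/276) + 244*(-1/402) = (6*((4 + 2)*0 - 5))*(-1/276) - 122/201 = (6*(6*0 - 5))*(-1/276) - 122/201 = (6*(0 - 5))*(-1/276) - 122/201 = (6*(-5))*(-1/276) - 122/201 = -30*(-1/276) - 122/201 = 5/46 - 122/201 = -4607/9246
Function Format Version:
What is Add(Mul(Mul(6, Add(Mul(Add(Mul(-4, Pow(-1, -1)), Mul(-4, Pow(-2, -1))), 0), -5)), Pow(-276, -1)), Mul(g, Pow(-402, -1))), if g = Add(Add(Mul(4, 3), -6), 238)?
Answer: Rational(-4607, 9246) ≈ -0.49827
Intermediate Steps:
g = 244 (g = Add(Add(12, -6), 238) = Add(6, 238) = 244)
Add(Mul(Mul(6, Add(Mul(Add(Mul(-4, Pow(-1, -1)), Mul(-4, Pow(-2, -1))), 0), -5)), Pow(-276, -1)), Mul(g, Pow(-402, -1))) = Add(Mul(Mul(6, Add(Mul(Add(Mul(-4, Pow(-1, -1)), Mul(-4, Pow(-2, -1))), 0), -5)), Pow(-276, -1)), Mul(244, Pow(-402, -1))) = Add(Mul(Mul(6, Add(Mul(Add(Mul(-4, -1), Mul(-4, Rational(-1, 2))), 0), -5)), Rational(-1, 276)), Mul(244, Rational(-1, 402))) = Add(Mul(Mul(6, Add(Mul(Add(4, 2), 0), -5)), Rational(-1, 276)), Rational(-122, 201)) = Add(Mul(Mul(6, Add(Mul(6, 0), -5)), Rational(-1, 276)), Rational(-122, 201)) = Add(Mul(Mul(6, Add(0, -5)), Rational(-1, 276)), Rational(-122, 201)) = Add(Mul(Mul(6, -5), Rational(-1, 276)), Rational(-122, 201)) = Add(Mul(-30, Rational(-1, 276)), Rational(-122, 201)) = Add(Rational(5, 46), Rational(-122, 201)) = Rational(-4607, 9246)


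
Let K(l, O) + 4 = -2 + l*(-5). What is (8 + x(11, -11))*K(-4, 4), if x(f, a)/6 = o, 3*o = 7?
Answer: 308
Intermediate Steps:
o = 7/3 (o = (⅓)*7 = 7/3 ≈ 2.3333)
x(f, a) = 14 (x(f, a) = 6*(7/3) = 14)
K(l, O) = -6 - 5*l (K(l, O) = -4 + (-2 + l*(-5)) = -4 + (-2 - 5*l) = -6 - 5*l)
(8 + x(11, -11))*K(-4, 4) = (8 + 14)*(-6 - 5*(-4)) = 22*(-6 + 20) = 22*14 = 308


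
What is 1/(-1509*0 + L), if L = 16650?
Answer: 1/16650 ≈ 6.0060e-5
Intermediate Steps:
1/(-1509*0 + L) = 1/(-1509*0 + 16650) = 1/(0 + 16650) = 1/16650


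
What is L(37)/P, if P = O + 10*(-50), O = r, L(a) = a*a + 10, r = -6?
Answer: -1379/506 ≈ -2.7253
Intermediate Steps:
L(a) = 10 + a² (L(a) = a² + 10 = 10 + a²)
O = -6
P = -506 (P = -6 + 10*(-50) = -6 - 500 = -506)
L(37)/P = (10 + 37²)/(-506) = (10 + 1369)*(-1/506) = 1379*(-1/506) = -1379/506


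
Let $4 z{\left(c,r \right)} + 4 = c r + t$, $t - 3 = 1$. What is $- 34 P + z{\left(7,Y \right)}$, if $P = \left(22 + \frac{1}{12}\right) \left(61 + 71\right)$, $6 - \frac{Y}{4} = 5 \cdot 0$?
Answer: $-99068$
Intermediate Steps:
$t = 4$ ($t = 3 + 1 = 4$)
$Y = 24$ ($Y = 24 - 4 \cdot 5 \cdot 0 = 24 - 0 = 24 + 0 = 24$)
$z{\left(c,r \right)} = \frac{c r}{4}$ ($z{\left(c,r \right)} = -1 + \frac{c r + 4}{4} = -1 + \frac{4 + c r}{4} = -1 + \left(1 + \frac{c r}{4}\right) = \frac{c r}{4}$)
$P = 2915$ ($P = \left(22 + \frac{1}{12}\right) 132 = \frac{265}{12} \cdot 132 = 2915$)
$- 34 P + z{\left(7,Y \right)} = \left(-34\right) 2915 + \frac{1}{4} \cdot 7 \cdot 24 = -99110 + 42 = -99068$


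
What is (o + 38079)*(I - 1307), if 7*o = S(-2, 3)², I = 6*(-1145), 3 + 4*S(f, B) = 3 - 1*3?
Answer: -34873735689/112 ≈ -3.1137e+8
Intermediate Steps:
S(f, B) = -¾ (S(f, B) = -¾ + (3 - 1*3)/4 = -¾ + (3 - 3)/4 = -¾ + (¼)*0 = -¾ + 0 = -¾)
I = -6870
o = 9/112 (o = (-¾)²/7 = (⅐)*(9/16) = 9/112 ≈ 0.080357)
(o + 38079)*(I - 1307) = (9/112 + 38079)*(-6870 - 1307) = (4264857/112)*(-8177) = -34873735689/112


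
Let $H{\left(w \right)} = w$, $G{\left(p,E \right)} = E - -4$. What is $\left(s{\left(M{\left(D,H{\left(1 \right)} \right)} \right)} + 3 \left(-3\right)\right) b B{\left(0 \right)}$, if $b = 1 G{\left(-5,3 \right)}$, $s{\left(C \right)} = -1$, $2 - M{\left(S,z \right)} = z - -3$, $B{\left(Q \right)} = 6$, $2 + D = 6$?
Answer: $-420$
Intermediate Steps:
$D = 4$ ($D = -2 + 6 = 4$)
$G{\left(p,E \right)} = 4 + E$ ($G{\left(p,E \right)} = E + 4 = 4 + E$)
$M{\left(S,z \right)} = -1 - z$ ($M{\left(S,z \right)} = 2 - \left(z - -3\right) = 2 - \left(z + 3\right) = 2 - \left(3 + z\right) = -1 - z$)
$b = 7$ ($b = 1 \left(4 + 3\right) = 1 \cdot 7 = 7$)
$\left(s{\left(M{\left(D,H{\left(1 \right)} \right)} \right)} + 3 \left(-3\right)\right) b B{\left(0 \right)} = \left(-1 + 3 \left(-3\right)\right) 7 \cdot 6 = \left(-1 - 9\right) 42 = \left(-10\right) 42 = -420$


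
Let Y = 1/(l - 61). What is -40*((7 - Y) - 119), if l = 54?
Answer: 31320/7 ≈ 4474.3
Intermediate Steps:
Y = -1/7 (Y = 1/(54 - 61) = 1/(-7) = -1/7 ≈ -0.14286)
-40*((7 - Y) - 119) = -40*((7 - 1*(-1/7)) - 119) = -40*((7 + 1/7) - 119) = -40*(50/7 - 119) = -40*(-783/7) = 31320/7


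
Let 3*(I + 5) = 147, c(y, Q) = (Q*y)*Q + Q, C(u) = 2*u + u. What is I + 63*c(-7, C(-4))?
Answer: -64216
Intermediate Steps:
C(u) = 3*u
c(y, Q) = Q + y*Q² (c(y, Q) = y*Q² + Q = Q + y*Q²)
I = 44 (I = -5 + (⅓)*147 = -5 + 49 = 44)
I + 63*c(-7, C(-4)) = 44 + 63*((3*(-4))*(1 + (3*(-4))*(-7))) = 44 + 63*(-12*(1 - 12*(-7))) = 44 + 63*(-12*(1 + 84)) = 44 + 63*(-12*85) = 44 + 63*(-1020) = 44 - 64260 = -64216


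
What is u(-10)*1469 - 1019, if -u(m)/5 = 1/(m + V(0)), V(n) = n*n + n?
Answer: -569/2 ≈ -284.50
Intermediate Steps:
V(n) = n + n² (V(n) = n² + n = n + n²)
u(m) = -5/m (u(m) = -5/(m + 0*(1 + 0)) = -5/(m + 0*1) = -5/(m + 0) = -5/m)
u(-10)*1469 - 1019 = -5/(-10)*1469 - 1019 = -5*(-⅒)*1469 - 1019 = (½)*1469 - 1019 = 1469/2 - 1019 = -569/2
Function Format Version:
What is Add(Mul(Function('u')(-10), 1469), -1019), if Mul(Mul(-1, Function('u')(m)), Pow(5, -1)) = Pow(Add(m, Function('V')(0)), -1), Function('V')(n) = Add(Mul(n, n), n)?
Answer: Rational(-569, 2) ≈ -284.50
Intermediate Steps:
Function('V')(n) = Add(n, Pow(n, 2)) (Function('V')(n) = Add(Pow(n, 2), n) = Add(n, Pow(n, 2)))
Function('u')(m) = Mul(-5, Pow(m, -1)) (Function('u')(m) = Mul(-5, Pow(Add(m, Mul(0, Add(1, 0))), -1)) = Mul(-5, Pow(Add(m, Mul(0, 1)), -1)) = Mul(-5, Pow(Add(m, 0), -1)) = Mul(-5, Pow(m, -1)))
Add(Mul(Function('u')(-10), 1469), -1019) = Add(Mul(Mul(-5, Pow(-10, -1)), 1469), -1019) = Add(Mul(Mul(-5, Rational(-1, 10)), 1469), -1019) = Add(Mul(Rational(1, 2), 1469), -1019) = Add(Rational(1469, 2), -1019) = Rational(-569, 2)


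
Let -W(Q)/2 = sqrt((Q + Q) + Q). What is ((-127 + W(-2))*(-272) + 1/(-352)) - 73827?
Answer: -13827617/352 + 544*I*sqrt(6) ≈ -39283.0 + 1332.5*I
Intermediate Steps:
W(Q) = -2*sqrt(3)*sqrt(Q) (W(Q) = -2*sqrt((Q + Q) + Q) = -2*sqrt(2*Q + Q) = -2*sqrt(3)*sqrt(Q))
((-127 + W(-2))*(-272) + 1/(-352)) - 73827 = ((-127 - 2*sqrt(3)*sqrt(-2))*(-272) + 1/(-352)) - 73827 = ((-127 - 2*sqrt(3)*I*sqrt(2))*(-272) - 1/352) - 73827 = ((-127 - 2*I*sqrt(6))*(-272) - 1/352) - 73827 = ((34544 + 544*I*sqrt(6)) - 1/352) - 73827 = (12159487/352 + 544*I*sqrt(6)) - 73827 = -13827617/352 + 544*I*sqrt(6)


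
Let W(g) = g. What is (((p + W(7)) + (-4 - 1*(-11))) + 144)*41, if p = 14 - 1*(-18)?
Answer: 7790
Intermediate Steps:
p = 32 (p = 14 + 18 = 32)
(((p + W(7)) + (-4 - 1*(-11))) + 144)*41 = (((32 + 7) + (-4 - 1*(-11))) + 144)*41 = ((39 + (-4 + 11)) + 144)*41 = ((39 + 7) + 144)*41 = (46 + 144)*41 = 190*41 = 7790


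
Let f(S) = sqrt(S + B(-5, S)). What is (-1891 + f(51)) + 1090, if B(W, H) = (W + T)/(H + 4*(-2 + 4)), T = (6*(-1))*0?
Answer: -801 + 2*sqrt(44309)/59 ≈ -793.86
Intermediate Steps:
T = 0 (T = -6*0 = 0)
B(W, H) = W/(8 + H) (B(W, H) = (W + 0)/(H + 4*(-2 + 4)) = W/(H + 4*2) = W/(H + 8) = W/(8 + H))
f(S) = sqrt(S - 5/(8 + S))
(-1891 + f(51)) + 1090 = (-1891 + sqrt((-5 + 51*(8 + 51))/(8 + 51))) + 1090 = (-1891 + sqrt((-5 + 51*59)/59)) + 1090 = (-1891 + sqrt((-5 + 3009)/59)) + 1090 = (-1891 + sqrt((1/59)*3004)) + 1090 = (-1891 + sqrt(3004/59)) + 1090 = (-1891 + 2*sqrt(44309)/59) + 1090 = -801 + 2*sqrt(44309)/59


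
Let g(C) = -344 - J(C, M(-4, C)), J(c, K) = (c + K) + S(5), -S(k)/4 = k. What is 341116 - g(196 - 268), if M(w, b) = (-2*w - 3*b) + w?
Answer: 341588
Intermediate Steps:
S(k) = -4*k
M(w, b) = -w - 3*b (M(w, b) = (-3*b - 2*w) + w = -w - 3*b)
J(c, K) = -20 + K + c (J(c, K) = (c + K) - 4*5 = (K + c) - 20 = -20 + K + c)
g(C) = -328 + 2*C (g(C) = -344 - (-20 + (-1*(-4) - 3*C) + C) = -344 - (-20 + (4 - 3*C) + C) = -344 - (-16 - 2*C) = -344 + (16 + 2*C) = -328 + 2*C)
341116 - g(196 - 268) = 341116 - (-328 + 2*(196 - 268)) = 341116 - (-328 + 2*(-72)) = 341116 - (-328 - 144) = 341116 - 1*(-472) = 341116 + 472 = 341588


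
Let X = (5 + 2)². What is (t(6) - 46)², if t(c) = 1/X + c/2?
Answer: 4435236/2401 ≈ 1847.2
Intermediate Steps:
X = 49 (X = 7² = 49)
t(c) = 1/49 + c/2
(t(6) - 46)² = ((1/49 + (½)*6) - 46)² = ((1/49 + 3) - 46)² = (148/49 - 46)² = (-2106/49)² = 4435236/2401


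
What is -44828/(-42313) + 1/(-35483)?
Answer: 1590589611/1501392179 ≈ 1.0594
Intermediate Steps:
-44828/(-42313) + 1/(-35483) = -44828*(-1/42313) - 1/35483 = 44828/42313 - 1/35483 = 1590589611/1501392179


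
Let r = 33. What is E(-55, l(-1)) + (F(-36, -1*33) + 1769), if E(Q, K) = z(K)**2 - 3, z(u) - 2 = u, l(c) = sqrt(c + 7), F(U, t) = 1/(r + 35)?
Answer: 120769/68 + 4*sqrt(6) ≈ 1785.8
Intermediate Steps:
F(U, t) = 1/68 (F(U, t) = 1/(33 + 35) = 1/68)
l(c) = sqrt(7 + c)
z(u) = 2 + u
E(Q, K) = -3 + (2 + K)**2 (E(Q, K) = (2 + K)**2 - 3 = -3 + (2 + K)**2)
E(-55, l(-1)) + (F(-36, -1*33) + 1769) = (-3 + (2 + sqrt(7 - 1))**2) + (1/68 + 1769) = (-3 + (2 + sqrt(6))**2) + 120293/68 = 120089/68 + (2 + sqrt(6))**2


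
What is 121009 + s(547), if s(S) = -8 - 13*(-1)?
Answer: 121014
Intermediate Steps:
s(S) = 5 (s(S) = -8 + 13 = 5)
121009 + s(547) = 121009 + 5 = 121014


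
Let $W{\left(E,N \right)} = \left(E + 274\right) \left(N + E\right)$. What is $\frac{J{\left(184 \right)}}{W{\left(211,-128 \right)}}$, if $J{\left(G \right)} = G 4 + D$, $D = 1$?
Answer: $\frac{737}{40255} \approx 0.018308$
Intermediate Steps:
$W{\left(E,N \right)} = \left(274 + E\right) \left(E + N\right)$
$J{\left(G \right)} = 1 + 4 G$ ($J{\left(G \right)} = G 4 + 1 = 4 G + 1 = 1 + 4 G$)
$\frac{J{\left(184 \right)}}{W{\left(211,-128 \right)}} = \frac{1 + 4 \cdot 184}{211^{2} + 274 \cdot 211 + 274 \left(-128\right) + 211 \left(-128\right)} = \frac{1 + 736}{44521 + 57814 - 35072 - 27008} = \frac{737}{40255}$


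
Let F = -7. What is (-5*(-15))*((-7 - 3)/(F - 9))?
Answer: 375/8 ≈ 46.875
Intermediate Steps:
(-5*(-15))*((-7 - 3)/(F - 9)) = (-5*(-15))*((-7 - 3)/(-7 - 9)) = 75*(-10/(-16)) = 75*(-10*(-1/16)) = 75*(5/8) = 375/8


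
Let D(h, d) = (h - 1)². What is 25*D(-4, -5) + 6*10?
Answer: 685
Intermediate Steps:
D(h, d) = (-1 + h)²
25*D(-4, -5) + 6*10 = 25*(-1 - 4)² + 6*10 = 25*(-5)² + 60 = 25*25 + 60 = 625 + 60 = 685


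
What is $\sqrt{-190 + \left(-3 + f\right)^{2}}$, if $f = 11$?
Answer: $3 i \sqrt{14} \approx 11.225 i$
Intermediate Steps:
$\sqrt{-190 + \left(-3 + f\right)^{2}} = \sqrt{-190 + \left(-3 + 11\right)^{2}} = \sqrt{-190 + 8^{2}} = \sqrt{-190 + 64} = \sqrt{-126} = 3 i \sqrt{14}$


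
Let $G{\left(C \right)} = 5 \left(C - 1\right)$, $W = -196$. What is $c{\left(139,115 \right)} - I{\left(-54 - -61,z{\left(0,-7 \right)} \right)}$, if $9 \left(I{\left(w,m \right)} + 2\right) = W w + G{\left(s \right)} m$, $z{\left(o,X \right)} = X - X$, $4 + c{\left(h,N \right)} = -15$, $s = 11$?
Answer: $\frac{1219}{9} \approx 135.44$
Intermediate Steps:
$c{\left(h,N \right)} = -19$ ($c{\left(h,N \right)} = -4 - 15 = -19$)
$G{\left(C \right)} = -5 + 5 C$ ($G{\left(C \right)} = 5 \left(-1 + C\right) = -5 + 5 C$)
$z{\left(o,X \right)} = 0$
$I{\left(w,m \right)} = -2 - \frac{196 w}{9} + \frac{50 m}{9}$ ($I{\left(w,m \right)} = -2 + \frac{- 196 w + \left(-5 + 5 \cdot 11\right) m}{9} = -2 + \frac{- 196 w + \left(-5 + 55\right) m}{9} = -2 + \frac{- 196 w + 50 m}{9} = -2 + \left(- \frac{196 w}{9} + \frac{50 m}{9}\right) = -2 - \frac{196 w}{9} + \frac{50 m}{9}$)
$c{\left(139,115 \right)} - I{\left(-54 - -61,z{\left(0,-7 \right)} \right)} = -19 - \left(-2 - \frac{196 \left(-54 - -61\right)}{9} + \frac{50}{9} \cdot 0\right) = -19 - \left(-2 - \frac{196 \left(-54 + 61\right)}{9} + 0\right) = -19 - \left(-2 - \frac{1372}{9} + 0\right) = -19 - - \frac{1390}{9} = -19 + \frac{1390}{9} = \frac{1219}{9}$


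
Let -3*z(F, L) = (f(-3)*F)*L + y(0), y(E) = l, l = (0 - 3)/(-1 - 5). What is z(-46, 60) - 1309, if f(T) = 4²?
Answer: 80465/6 ≈ 13411.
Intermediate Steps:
f(T) = 16
l = ½ (l = -3/(-6) = -3*(-⅙) = ½ ≈ 0.50000)
y(E) = ½
z(F, L) = -⅙ - 16*F*L/3 (z(F, L) = -((16*F)*L + ½)/3 = -(16*F*L + ½)/3 = -(½ + 16*F*L)/3 = -⅙ - 16*F*L/3)
z(-46, 60) - 1309 = (-⅙ - 16/3*(-46)*60) - 1309 = (-⅙ + 14720) - 1309 = 88319/6 - 1309 = 80465/6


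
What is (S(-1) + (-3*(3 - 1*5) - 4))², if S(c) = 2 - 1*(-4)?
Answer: 64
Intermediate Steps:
S(c) = 6 (S(c) = 2 + 4 = 6)
(S(-1) + (-3*(3 - 1*5) - 4))² = (6 + (-3*(3 - 1*5) - 4))² = (6 + (-3*(3 - 5) - 4))² = (6 + (-3*(-2) - 4))² = (6 + (6 - 4))² = (6 + 2)² = 8² = 64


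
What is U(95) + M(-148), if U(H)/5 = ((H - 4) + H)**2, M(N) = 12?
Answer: 172992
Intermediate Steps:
U(H) = 5*(-4 + 2*H)**2 (U(H) = 5*((H - 4) + H)**2 = 5*((-4 + H) + H)**2 = 5*(-4 + 2*H)**2)
U(95) + M(-148) = 20*(-2 + 95)**2 + 12 = 20*93**2 + 12 = 20*8649 + 12 = 172980 + 12 = 172992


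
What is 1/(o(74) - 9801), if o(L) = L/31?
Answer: -31/303757 ≈ -0.00010206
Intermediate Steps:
o(L) = L/31 (o(L) = L*(1/31) = L/31)
1/(o(74) - 9801) = 1/((1/31)*74 - 9801) = 1/(74/31 - 9801) = 1/(-303757/31) = -31/303757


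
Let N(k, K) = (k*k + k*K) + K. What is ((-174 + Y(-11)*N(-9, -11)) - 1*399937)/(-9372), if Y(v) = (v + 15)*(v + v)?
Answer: 414983/9372 ≈ 44.279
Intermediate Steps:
N(k, K) = K + k² + K*k (N(k, K) = (k² + K*k) + K = K + k² + K*k)
Y(v) = 2*v*(15 + v) (Y(v) = (15 + v)*(2*v) = 2*v*(15 + v))
((-174 + Y(-11)*N(-9, -11)) - 1*399937)/(-9372) = ((-174 + (2*(-11)*(15 - 11))*(-11 + (-9)² - 11*(-9))) - 1*399937)/(-9372) = ((-174 + (2*(-11)*4)*(-11 + 81 + 99)) - 399937)*(-1/9372) = ((-174 - 88*169) - 399937)*(-1/9372) = ((-174 - 14872) - 399937)*(-1/9372) = (-15046 - 399937)*(-1/9372) = -414983*(-1/9372) = 414983/9372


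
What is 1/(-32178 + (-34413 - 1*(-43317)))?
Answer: -1/23274 ≈ -4.2966e-5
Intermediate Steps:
1/(-32178 + (-34413 - 1*(-43317))) = 1/(-32178 + (-34413 + 43317)) = 1/(-32178 + 8904) = 1/(-23274) = -1/23274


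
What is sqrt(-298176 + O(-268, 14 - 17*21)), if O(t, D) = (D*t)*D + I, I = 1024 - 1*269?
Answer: I*sqrt(31827353) ≈ 5641.6*I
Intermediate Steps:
I = 755 (I = 1024 - 269 = 755)
O(t, D) = 755 + t*D**2 (O(t, D) = (D*t)*D + 755 = t*D**2 + 755 = 755 + t*D**2)
sqrt(-298176 + O(-268, 14 - 17*21)) = sqrt(-298176 + (755 - 268*(14 - 17*21)**2)) = sqrt(-298176 + (755 - 268*(14 - 357)**2)) = sqrt(-298176 + (755 - 268*(-343)**2)) = sqrt(-298176 + (755 - 268*117649)) = sqrt(-298176 + (755 - 31529932)) = sqrt(-298176 - 31529177) = sqrt(-31827353) = I*sqrt(31827353)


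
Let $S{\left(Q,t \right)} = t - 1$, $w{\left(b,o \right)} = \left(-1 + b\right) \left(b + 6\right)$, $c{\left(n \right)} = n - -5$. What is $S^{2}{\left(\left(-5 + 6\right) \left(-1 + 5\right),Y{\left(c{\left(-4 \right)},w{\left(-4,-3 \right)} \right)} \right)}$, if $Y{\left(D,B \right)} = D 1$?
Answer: $0$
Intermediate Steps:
$c{\left(n \right)} = 5 + n$ ($c{\left(n \right)} = n + 5 = 5 + n$)
$w{\left(b,o \right)} = \left(-1 + b\right) \left(6 + b\right)$
$Y{\left(D,B \right)} = D$
$S{\left(Q,t \right)} = -1 + t$ ($S{\left(Q,t \right)} = t - 1 = -1 + t$)
$S^{2}{\left(\left(-5 + 6\right) \left(-1 + 5\right),Y{\left(c{\left(-4 \right)},w{\left(-4,-3 \right)} \right)} \right)} = \left(-1 + \left(5 - 4\right)\right)^{2} = \left(-1 + 1\right)^{2} = 0^{2} = 0$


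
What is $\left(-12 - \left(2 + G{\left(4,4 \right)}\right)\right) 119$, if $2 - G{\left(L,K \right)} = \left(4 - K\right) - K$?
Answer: $-2380$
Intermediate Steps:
$G{\left(L,K \right)} = -2 + 2 K$ ($G{\left(L,K \right)} = 2 - \left(\left(4 - K\right) - K\right) = 2 - \left(4 - 2 K\right) = 2 + \left(-4 + 2 K\right) = -2 + 2 K$)
$\left(-12 - \left(2 + G{\left(4,4 \right)}\right)\right) 119 = \left(-12 - \left(2 + \left(-2 + 2 \cdot 4\right)\right)\right) 119 = \left(-12 - \left(2 + \left(-2 + 8\right)\right)\right) 119 = \left(-12 - \left(2 + 6\right)\right) 119 = \left(-12 - 8\right) 119 = \left(-20\right) 119 = -2380$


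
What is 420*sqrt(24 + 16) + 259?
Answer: 259 + 840*sqrt(10) ≈ 2915.3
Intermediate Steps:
420*sqrt(24 + 16) + 259 = 420*sqrt(40) + 259 = 420*(2*sqrt(10)) + 259 = 840*sqrt(10) + 259 = 259 + 840*sqrt(10)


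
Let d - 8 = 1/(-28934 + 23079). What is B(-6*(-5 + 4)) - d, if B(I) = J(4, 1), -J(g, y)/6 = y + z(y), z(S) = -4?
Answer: 58551/5855 ≈ 10.000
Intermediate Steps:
J(g, y) = 24 - 6*y (J(g, y) = -6*(y - 4) = -6*(-4 + y) = 24 - 6*y)
B(I) = 18 (B(I) = 24 - 6*1 = 24 - 6 = 18)
d = 46839/5855 (d = 8 + 1/(-28934 + 23079) = 8 + 1/(-5855) = 8 - 1/5855 = 46839/5855 ≈ 7.9998)
B(-6*(-5 + 4)) - d = 18 - 1*46839/5855 = 18 - 46839/5855 = 58551/5855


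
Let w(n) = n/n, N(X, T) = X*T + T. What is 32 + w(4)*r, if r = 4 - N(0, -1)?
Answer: 37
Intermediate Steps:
N(X, T) = T + T*X (N(X, T) = T*X + T = T + T*X)
w(n) = 1
r = 5 (r = 4 - (-1)*(1 + 0) = 4 - (-1) = 4 - 1*(-1) = 4 + 1 = 5)
32 + w(4)*r = 32 + 1*5 = 32 + 5 = 37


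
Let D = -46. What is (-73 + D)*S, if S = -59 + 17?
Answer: 4998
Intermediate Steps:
S = -42
(-73 + D)*S = (-73 - 46)*(-42) = -119*(-42) = 4998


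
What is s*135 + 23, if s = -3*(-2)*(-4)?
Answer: -3217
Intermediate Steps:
s = -24 (s = 6*(-4) = -24)
s*135 + 23 = -24*135 + 23 = -3240 + 23 = -3217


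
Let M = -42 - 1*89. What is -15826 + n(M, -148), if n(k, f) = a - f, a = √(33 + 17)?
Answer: -15678 + 5*√2 ≈ -15671.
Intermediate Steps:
a = 5*√2 (a = √50 = 5*√2 ≈ 7.0711)
M = -131 (M = -42 - 89 = -131)
n(k, f) = -f + 5*√2 (n(k, f) = 5*√2 - f = -f + 5*√2)
-15826 + n(M, -148) = -15826 + (-1*(-148) + 5*√2) = -15826 + (148 + 5*√2) = -15678 + 5*√2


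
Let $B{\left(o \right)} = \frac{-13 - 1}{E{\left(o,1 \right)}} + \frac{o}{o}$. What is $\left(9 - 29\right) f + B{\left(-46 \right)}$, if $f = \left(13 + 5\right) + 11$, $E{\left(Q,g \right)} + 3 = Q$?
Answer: $- \frac{4051}{7} \approx -578.71$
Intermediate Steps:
$E{\left(Q,g \right)} = -3 + Q$
$f = 29$ ($f = 18 + 11 = 29$)
$B{\left(o \right)} = 1 - \frac{14}{-3 + o}$ ($B{\left(o \right)} = \frac{-13 - 1}{-3 + o} + \frac{o}{o} = - \frac{14}{-3 + o} + 1 = 1 - \frac{14}{-3 + o}$)
$\left(9 - 29\right) f + B{\left(-46 \right)} = \left(9 - 29\right) 29 + \frac{-17 - 46}{-3 - 46} = \left(-20\right) 29 + \frac{1}{-49} \left(-63\right) = -580 - - \frac{9}{7} = -580 + \frac{9}{7} = - \frac{4051}{7}$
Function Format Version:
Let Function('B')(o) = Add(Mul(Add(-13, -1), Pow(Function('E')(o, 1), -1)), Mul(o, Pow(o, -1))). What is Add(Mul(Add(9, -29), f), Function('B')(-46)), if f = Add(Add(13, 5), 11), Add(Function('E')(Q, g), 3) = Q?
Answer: Rational(-4051, 7) ≈ -578.71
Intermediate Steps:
Function('E')(Q, g) = Add(-3, Q)
f = 29 (f = Add(18, 11) = 29)
Function('B')(o) = Add(1, Mul(-14, Pow(Add(-3, o), -1))) (Function('B')(o) = Add(Mul(Add(-13, -1), Pow(Add(-3, o), -1)), Mul(o, Pow(o, -1))) = Add(Mul(-14, Pow(Add(-3, o), -1)), 1) = Add(1, Mul(-14, Pow(Add(-3, o), -1))))
Add(Mul(Add(9, -29), f), Function('B')(-46)) = Add(Mul(Add(9, -29), 29), Mul(Pow(Add(-3, -46), -1), Add(-17, -46))) = Add(Mul(-20, 29), Mul(Pow(-49, -1), -63)) = Add(-580, Mul(Rational(-1, 49), -63)) = Add(-580, Rational(9, 7)) = Rational(-4051, 7)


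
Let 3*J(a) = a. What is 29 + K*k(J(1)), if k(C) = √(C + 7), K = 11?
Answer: 29 + 11*√66/3 ≈ 58.788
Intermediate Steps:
J(a) = a/3
k(C) = √(7 + C)
29 + K*k(J(1)) = 29 + 11*√(7 + (⅓)*1) = 29 + 11*√(7 + ⅓) = 29 + 11*√(22/3) = 29 + 11*(√66/3) = 29 + 11*√66/3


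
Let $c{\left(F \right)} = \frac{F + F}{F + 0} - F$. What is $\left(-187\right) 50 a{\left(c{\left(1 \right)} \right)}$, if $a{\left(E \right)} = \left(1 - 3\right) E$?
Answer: $18700$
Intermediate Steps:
$c{\left(F \right)} = 2 - F$ ($c{\left(F \right)} = \frac{2 F}{F} - F = 2 - F$)
$a{\left(E \right)} = - 2 E$
$\left(-187\right) 50 a{\left(c{\left(1 \right)} \right)} = \left(-187\right) 50 \left(- 2 \left(2 - 1\right)\right) = - 9350 \left(- 2 \left(2 - 1\right)\right) = - 9350 \left(\left(-2\right) 1\right) = \left(-9350\right) \left(-2\right) = 18700$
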